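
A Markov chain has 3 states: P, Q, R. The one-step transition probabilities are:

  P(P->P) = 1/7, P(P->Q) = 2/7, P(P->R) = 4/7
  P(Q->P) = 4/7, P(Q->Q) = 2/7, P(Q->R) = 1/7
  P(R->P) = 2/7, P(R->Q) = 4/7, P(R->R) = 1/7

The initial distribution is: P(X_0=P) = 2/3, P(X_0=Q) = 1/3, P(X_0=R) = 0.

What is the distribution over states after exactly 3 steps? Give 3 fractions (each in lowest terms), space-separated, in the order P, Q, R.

Answer: 122/343 124/343 97/343

Derivation:
Propagating the distribution step by step (d_{t+1} = d_t * P):
d_0 = (P=2/3, Q=1/3, R=0)
  d_1[P] = 2/3*1/7 + 1/3*4/7 + 0*2/7 = 2/7
  d_1[Q] = 2/3*2/7 + 1/3*2/7 + 0*4/7 = 2/7
  d_1[R] = 2/3*4/7 + 1/3*1/7 + 0*1/7 = 3/7
d_1 = (P=2/7, Q=2/7, R=3/7)
  d_2[P] = 2/7*1/7 + 2/7*4/7 + 3/7*2/7 = 16/49
  d_2[Q] = 2/7*2/7 + 2/7*2/7 + 3/7*4/7 = 20/49
  d_2[R] = 2/7*4/7 + 2/7*1/7 + 3/7*1/7 = 13/49
d_2 = (P=16/49, Q=20/49, R=13/49)
  d_3[P] = 16/49*1/7 + 20/49*4/7 + 13/49*2/7 = 122/343
  d_3[Q] = 16/49*2/7 + 20/49*2/7 + 13/49*4/7 = 124/343
  d_3[R] = 16/49*4/7 + 20/49*1/7 + 13/49*1/7 = 97/343
d_3 = (P=122/343, Q=124/343, R=97/343)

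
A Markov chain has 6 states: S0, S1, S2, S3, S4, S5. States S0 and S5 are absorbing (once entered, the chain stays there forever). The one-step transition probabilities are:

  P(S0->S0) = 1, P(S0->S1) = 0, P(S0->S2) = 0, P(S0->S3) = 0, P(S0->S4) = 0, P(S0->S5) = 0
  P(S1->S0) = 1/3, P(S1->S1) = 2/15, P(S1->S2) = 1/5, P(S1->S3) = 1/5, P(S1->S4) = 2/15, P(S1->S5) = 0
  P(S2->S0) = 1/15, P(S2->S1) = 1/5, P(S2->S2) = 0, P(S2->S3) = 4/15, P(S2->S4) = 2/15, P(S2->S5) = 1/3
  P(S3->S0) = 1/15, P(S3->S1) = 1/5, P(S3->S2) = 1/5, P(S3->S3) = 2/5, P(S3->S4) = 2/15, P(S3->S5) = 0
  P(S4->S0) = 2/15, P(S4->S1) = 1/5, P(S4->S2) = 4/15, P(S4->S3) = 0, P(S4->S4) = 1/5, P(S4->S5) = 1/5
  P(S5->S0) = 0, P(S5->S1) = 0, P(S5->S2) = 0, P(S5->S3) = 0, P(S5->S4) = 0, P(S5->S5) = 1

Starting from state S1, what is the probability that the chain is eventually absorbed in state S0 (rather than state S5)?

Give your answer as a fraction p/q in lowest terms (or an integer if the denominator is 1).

Answer: 559/805

Derivation:
Let a_i = P(absorbed in S0 | start in state i).
Boundary conditions: a_S0 = 1, a_S5 = 0.
For each transient state i, a_i = sum_j P(i->j) * a_j:
  a_S1 = 1/3*a_S0 + 2/15*a_S1 + 1/5*a_S2 + 1/5*a_S3 + 2/15*a_S4 + 0*a_S5
  a_S2 = 1/15*a_S0 + 1/5*a_S1 + 0*a_S2 + 4/15*a_S3 + 2/15*a_S4 + 1/3*a_S5
  a_S3 = 1/15*a_S0 + 1/5*a_S1 + 1/5*a_S2 + 2/5*a_S3 + 2/15*a_S4 + 0*a_S5
  a_S4 = 2/15*a_S0 + 1/5*a_S1 + 4/15*a_S2 + 0*a_S3 + 1/5*a_S4 + 1/5*a_S5

Substituting a_S0 = 1 and a_S5 = 0, rearrange to (I - Q) a = r where r[i] = P(i -> S0):
  [13/15, -1/5, -1/5, -2/15] . (a_S1, a_S2, a_S3, a_S4) = 1/3
  [-1/5, 1, -4/15, -2/15] . (a_S1, a_S2, a_S3, a_S4) = 1/15
  [-1/5, -1/5, 3/5, -2/15] . (a_S1, a_S2, a_S3, a_S4) = 1/15
  [-1/5, -4/15, 0, 4/5] . (a_S1, a_S2, a_S3, a_S4) = 2/15

Solving yields:
  a_S1 = 559/805
  a_S2 = 689/1610
  a_S3 = 477/805
  a_S4 = 311/644

Starting state is S1, so the absorption probability is a_S1 = 559/805.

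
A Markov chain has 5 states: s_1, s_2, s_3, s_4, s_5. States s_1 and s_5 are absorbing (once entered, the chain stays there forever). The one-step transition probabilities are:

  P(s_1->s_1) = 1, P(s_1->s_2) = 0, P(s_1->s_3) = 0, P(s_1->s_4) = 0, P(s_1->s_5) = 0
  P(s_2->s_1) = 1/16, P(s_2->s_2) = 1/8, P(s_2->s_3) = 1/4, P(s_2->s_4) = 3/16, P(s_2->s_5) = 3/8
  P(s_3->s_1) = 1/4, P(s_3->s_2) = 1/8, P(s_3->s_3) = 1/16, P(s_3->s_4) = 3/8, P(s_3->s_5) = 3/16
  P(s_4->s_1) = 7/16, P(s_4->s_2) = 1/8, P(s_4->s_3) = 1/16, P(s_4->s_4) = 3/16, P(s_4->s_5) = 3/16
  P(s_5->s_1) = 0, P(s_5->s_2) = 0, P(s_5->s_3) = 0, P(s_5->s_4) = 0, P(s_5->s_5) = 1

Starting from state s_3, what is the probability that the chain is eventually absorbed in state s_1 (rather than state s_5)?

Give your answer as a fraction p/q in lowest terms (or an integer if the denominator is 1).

Let a_i = P(absorbed in s_1 | start in state i).
Boundary conditions: a_s_1 = 1, a_s_5 = 0.
For each transient state i, a_i = sum_j P(i->j) * a_j:
  a_s_2 = 1/16*a_s_1 + 1/8*a_s_2 + 1/4*a_s_3 + 3/16*a_s_4 + 3/8*a_s_5
  a_s_3 = 1/4*a_s_1 + 1/8*a_s_2 + 1/16*a_s_3 + 3/8*a_s_4 + 3/16*a_s_5
  a_s_4 = 7/16*a_s_1 + 1/8*a_s_2 + 1/16*a_s_3 + 3/16*a_s_4 + 3/16*a_s_5

Substituting a_s_1 = 1 and a_s_5 = 0, rearrange to (I - Q) a = r where r[i] = P(i -> s_1):
  [7/8, -1/4, -3/16] . (a_s_2, a_s_3, a_s_4) = 1/16
  [-1/8, 15/16, -3/8] . (a_s_2, a_s_3, a_s_4) = 1/4
  [-1/8, -1/16, 13/16] . (a_s_2, a_s_3, a_s_4) = 7/16

Solving yields:
  a_s_2 = 446/1199
  a_s_3 = 686/1199
  a_s_4 = 767/1199

Starting state is s_3, so the absorption probability is a_s_3 = 686/1199.

Answer: 686/1199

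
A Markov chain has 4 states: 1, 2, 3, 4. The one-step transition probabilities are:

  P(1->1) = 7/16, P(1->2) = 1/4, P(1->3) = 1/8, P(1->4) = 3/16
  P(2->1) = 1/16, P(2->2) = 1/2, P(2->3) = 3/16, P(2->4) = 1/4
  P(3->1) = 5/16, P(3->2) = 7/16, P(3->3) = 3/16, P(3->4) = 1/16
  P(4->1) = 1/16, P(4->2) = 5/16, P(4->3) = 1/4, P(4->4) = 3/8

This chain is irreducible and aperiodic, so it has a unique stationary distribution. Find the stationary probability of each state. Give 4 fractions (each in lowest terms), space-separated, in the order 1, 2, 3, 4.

The stationary distribution satisfies pi = pi * P, i.e.:
  pi_1 = 7/16*pi_1 + 1/16*pi_2 + 5/16*pi_3 + 1/16*pi_4
  pi_2 = 1/4*pi_1 + 1/2*pi_2 + 7/16*pi_3 + 5/16*pi_4
  pi_3 = 1/8*pi_1 + 3/16*pi_2 + 3/16*pi_3 + 1/4*pi_4
  pi_4 = 3/16*pi_1 + 1/4*pi_2 + 1/16*pi_3 + 3/8*pi_4
with normalization: pi_1 + pi_2 + pi_3 + pi_4 = 1.

Using the first 3 balance equations plus normalization, the linear system A*pi = b is:
  [-9/16, 1/16, 5/16, 1/16] . pi = 0
  [1/4, -1/2, 7/16, 5/16] . pi = 0
  [1/8, 3/16, -13/16, 1/4] . pi = 0
  [1, 1, 1, 1] . pi = 1

Solving yields:
  pi_1 = 411/2330
  pi_2 = 933/2330
  pi_3 = 89/466
  pi_4 = 541/2330

Verification (pi * P):
  411/2330*7/16 + 933/2330*1/16 + 89/466*5/16 + 541/2330*1/16 = 411/2330 = pi_1  (ok)
  411/2330*1/4 + 933/2330*1/2 + 89/466*7/16 + 541/2330*5/16 = 933/2330 = pi_2  (ok)
  411/2330*1/8 + 933/2330*3/16 + 89/466*3/16 + 541/2330*1/4 = 89/466 = pi_3  (ok)
  411/2330*3/16 + 933/2330*1/4 + 89/466*1/16 + 541/2330*3/8 = 541/2330 = pi_4  (ok)

Answer: 411/2330 933/2330 89/466 541/2330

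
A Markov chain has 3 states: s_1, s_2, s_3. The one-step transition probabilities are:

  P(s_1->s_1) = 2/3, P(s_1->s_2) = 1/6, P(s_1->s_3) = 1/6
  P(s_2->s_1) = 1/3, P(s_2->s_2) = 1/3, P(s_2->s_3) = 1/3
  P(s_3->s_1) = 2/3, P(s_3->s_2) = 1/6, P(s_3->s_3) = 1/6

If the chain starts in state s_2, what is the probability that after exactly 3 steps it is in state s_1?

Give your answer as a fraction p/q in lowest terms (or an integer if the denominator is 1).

Computing P^3 by repeated multiplication:
P^1 =
  s_1: [2/3, 1/6, 1/6]
  s_2: [1/3, 1/3, 1/3]
  s_3: [2/3, 1/6, 1/6]
P^2 =
  s_1: [11/18, 7/36, 7/36]
  s_2: [5/9, 2/9, 2/9]
  s_3: [11/18, 7/36, 7/36]
P^3 =
  s_1: [65/108, 43/216, 43/216]
  s_2: [16/27, 11/54, 11/54]
  s_3: [65/108, 43/216, 43/216]

(P^3)[s_2 -> s_1] = 16/27

Answer: 16/27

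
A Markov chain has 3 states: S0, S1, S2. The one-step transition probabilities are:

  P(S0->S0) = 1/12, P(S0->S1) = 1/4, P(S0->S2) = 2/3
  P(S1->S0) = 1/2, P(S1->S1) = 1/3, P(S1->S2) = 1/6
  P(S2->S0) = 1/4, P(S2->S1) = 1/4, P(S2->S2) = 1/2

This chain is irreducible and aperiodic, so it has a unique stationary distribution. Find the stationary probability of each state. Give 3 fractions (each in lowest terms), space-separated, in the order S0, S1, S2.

The stationary distribution satisfies pi = pi * P, i.e.:
  pi_S0 = 1/12*pi_S0 + 1/2*pi_S1 + 1/4*pi_S2
  pi_S1 = 1/4*pi_S0 + 1/3*pi_S1 + 1/4*pi_S2
  pi_S2 = 2/3*pi_S0 + 1/6*pi_S1 + 1/2*pi_S2
with normalization: pi_S0 + pi_S1 + pi_S2 = 1.

Using the first 2 balance equations plus normalization, the linear system A*pi = b is:
  [-11/12, 1/2, 1/4] . pi = 0
  [1/4, -2/3, 1/4] . pi = 0
  [1, 1, 1] . pi = 1

Solving yields:
  pi_S0 = 3/11
  pi_S1 = 3/11
  pi_S2 = 5/11

Verification (pi * P):
  3/11*1/12 + 3/11*1/2 + 5/11*1/4 = 3/11 = pi_S0  (ok)
  3/11*1/4 + 3/11*1/3 + 5/11*1/4 = 3/11 = pi_S1  (ok)
  3/11*2/3 + 3/11*1/6 + 5/11*1/2 = 5/11 = pi_S2  (ok)

Answer: 3/11 3/11 5/11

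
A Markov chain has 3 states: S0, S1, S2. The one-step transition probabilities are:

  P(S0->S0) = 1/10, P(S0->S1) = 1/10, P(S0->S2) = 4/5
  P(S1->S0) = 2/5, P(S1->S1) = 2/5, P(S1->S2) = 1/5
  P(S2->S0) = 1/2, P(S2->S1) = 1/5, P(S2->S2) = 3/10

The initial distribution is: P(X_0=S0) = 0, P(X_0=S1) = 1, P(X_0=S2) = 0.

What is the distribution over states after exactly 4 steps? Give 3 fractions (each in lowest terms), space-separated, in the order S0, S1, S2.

Propagating the distribution step by step (d_{t+1} = d_t * P):
d_0 = (S0=0, S1=1, S2=0)
  d_1[S0] = 0*1/10 + 1*2/5 + 0*1/2 = 2/5
  d_1[S1] = 0*1/10 + 1*2/5 + 0*1/5 = 2/5
  d_1[S2] = 0*4/5 + 1*1/5 + 0*3/10 = 1/5
d_1 = (S0=2/5, S1=2/5, S2=1/5)
  d_2[S0] = 2/5*1/10 + 2/5*2/5 + 1/5*1/2 = 3/10
  d_2[S1] = 2/5*1/10 + 2/5*2/5 + 1/5*1/5 = 6/25
  d_2[S2] = 2/5*4/5 + 2/5*1/5 + 1/5*3/10 = 23/50
d_2 = (S0=3/10, S1=6/25, S2=23/50)
  d_3[S0] = 3/10*1/10 + 6/25*2/5 + 23/50*1/2 = 89/250
  d_3[S1] = 3/10*1/10 + 6/25*2/5 + 23/50*1/5 = 109/500
  d_3[S2] = 3/10*4/5 + 6/25*1/5 + 23/50*3/10 = 213/500
d_3 = (S0=89/250, S1=109/500, S2=213/500)
  d_4[S0] = 89/250*1/10 + 109/500*2/5 + 213/500*1/2 = 1679/5000
  d_4[S1] = 89/250*1/10 + 109/500*2/5 + 213/500*1/5 = 26/125
  d_4[S2] = 89/250*4/5 + 109/500*1/5 + 213/500*3/10 = 2281/5000
d_4 = (S0=1679/5000, S1=26/125, S2=2281/5000)

Answer: 1679/5000 26/125 2281/5000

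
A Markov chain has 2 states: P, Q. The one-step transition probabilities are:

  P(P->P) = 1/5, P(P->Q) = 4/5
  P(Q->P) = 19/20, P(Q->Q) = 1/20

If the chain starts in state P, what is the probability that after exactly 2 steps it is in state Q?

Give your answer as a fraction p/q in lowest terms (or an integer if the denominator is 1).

Computing P^2 by repeated multiplication:
P^1 =
  P: [1/5, 4/5]
  Q: [19/20, 1/20]
P^2 =
  P: [4/5, 1/5]
  Q: [19/80, 61/80]

(P^2)[P -> Q] = 1/5

Answer: 1/5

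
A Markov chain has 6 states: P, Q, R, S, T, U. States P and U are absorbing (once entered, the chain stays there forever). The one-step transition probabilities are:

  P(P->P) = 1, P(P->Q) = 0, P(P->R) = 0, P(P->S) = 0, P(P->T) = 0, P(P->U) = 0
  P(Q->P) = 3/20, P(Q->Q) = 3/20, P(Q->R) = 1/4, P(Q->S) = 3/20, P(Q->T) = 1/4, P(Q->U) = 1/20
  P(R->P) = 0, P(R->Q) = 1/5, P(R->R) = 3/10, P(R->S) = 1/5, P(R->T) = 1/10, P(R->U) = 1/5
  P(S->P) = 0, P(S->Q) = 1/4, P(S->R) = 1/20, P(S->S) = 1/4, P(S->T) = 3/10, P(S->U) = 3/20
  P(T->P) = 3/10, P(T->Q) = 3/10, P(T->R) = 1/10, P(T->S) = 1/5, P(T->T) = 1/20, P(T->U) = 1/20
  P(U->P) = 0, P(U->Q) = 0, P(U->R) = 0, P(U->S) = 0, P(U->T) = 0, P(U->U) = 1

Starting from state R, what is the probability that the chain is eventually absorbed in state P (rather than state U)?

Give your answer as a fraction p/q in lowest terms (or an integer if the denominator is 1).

Answer: 49/129

Derivation:
Let a_i = P(absorbed in P | start in state i).
Boundary conditions: a_P = 1, a_U = 0.
For each transient state i, a_i = sum_j P(i->j) * a_j:
  a_Q = 3/20*a_P + 3/20*a_Q + 1/4*a_R + 3/20*a_S + 1/4*a_T + 1/20*a_U
  a_R = 0*a_P + 1/5*a_Q + 3/10*a_R + 1/5*a_S + 1/10*a_T + 1/5*a_U
  a_S = 0*a_P + 1/4*a_Q + 1/20*a_R + 1/4*a_S + 3/10*a_T + 3/20*a_U
  a_T = 3/10*a_P + 3/10*a_Q + 1/10*a_R + 1/5*a_S + 1/20*a_T + 1/20*a_U

Substituting a_P = 1 and a_U = 0, rearrange to (I - Q) a = r where r[i] = P(i -> P):
  [17/20, -1/4, -3/20, -1/4] . (a_Q, a_R, a_S, a_T) = 3/20
  [-1/5, 7/10, -1/5, -1/10] . (a_Q, a_R, a_S, a_T) = 0
  [-1/4, -1/20, 3/4, -3/10] . (a_Q, a_R, a_S, a_T) = 0
  [-3/10, -1/10, -1/5, 19/20] . (a_Q, a_R, a_S, a_T) = 3/10

Solving yields:
  a_Q = 143/258
  a_R = 49/129
  a_S = 119/258
  a_T = 27/43

Starting state is R, so the absorption probability is a_R = 49/129.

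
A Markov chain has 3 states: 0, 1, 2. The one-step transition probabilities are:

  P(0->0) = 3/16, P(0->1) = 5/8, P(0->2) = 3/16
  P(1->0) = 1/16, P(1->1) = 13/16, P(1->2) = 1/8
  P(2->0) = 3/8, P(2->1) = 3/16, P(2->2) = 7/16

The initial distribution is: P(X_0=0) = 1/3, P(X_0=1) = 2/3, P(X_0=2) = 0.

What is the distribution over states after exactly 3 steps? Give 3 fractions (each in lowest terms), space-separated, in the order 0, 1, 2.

Answer: 817/6144 8345/12288 2309/12288

Derivation:
Propagating the distribution step by step (d_{t+1} = d_t * P):
d_0 = (0=1/3, 1=2/3, 2=0)
  d_1[0] = 1/3*3/16 + 2/3*1/16 + 0*3/8 = 5/48
  d_1[1] = 1/3*5/8 + 2/3*13/16 + 0*3/16 = 3/4
  d_1[2] = 1/3*3/16 + 2/3*1/8 + 0*7/16 = 7/48
d_1 = (0=5/48, 1=3/4, 2=7/48)
  d_2[0] = 5/48*3/16 + 3/4*1/16 + 7/48*3/8 = 31/256
  d_2[1] = 5/48*5/8 + 3/4*13/16 + 7/48*3/16 = 539/768
  d_2[2] = 5/48*3/16 + 3/4*1/8 + 7/48*7/16 = 17/96
d_2 = (0=31/256, 1=539/768, 2=17/96)
  d_3[0] = 31/256*3/16 + 539/768*1/16 + 17/96*3/8 = 817/6144
  d_3[1] = 31/256*5/8 + 539/768*13/16 + 17/96*3/16 = 8345/12288
  d_3[2] = 31/256*3/16 + 539/768*1/8 + 17/96*7/16 = 2309/12288
d_3 = (0=817/6144, 1=8345/12288, 2=2309/12288)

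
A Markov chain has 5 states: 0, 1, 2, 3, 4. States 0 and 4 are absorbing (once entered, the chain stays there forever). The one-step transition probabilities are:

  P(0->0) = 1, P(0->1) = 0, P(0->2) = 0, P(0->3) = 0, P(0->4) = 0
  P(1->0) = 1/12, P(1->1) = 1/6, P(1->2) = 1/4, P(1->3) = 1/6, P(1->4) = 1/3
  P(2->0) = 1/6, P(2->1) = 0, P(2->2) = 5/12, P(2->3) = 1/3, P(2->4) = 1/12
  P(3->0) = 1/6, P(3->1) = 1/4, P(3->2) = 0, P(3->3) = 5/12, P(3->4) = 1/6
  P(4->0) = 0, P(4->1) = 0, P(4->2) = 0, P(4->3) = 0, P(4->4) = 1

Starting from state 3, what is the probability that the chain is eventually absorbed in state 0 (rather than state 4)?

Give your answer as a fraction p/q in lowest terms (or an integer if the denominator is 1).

Let a_i = P(absorbed in 0 | start in state i).
Boundary conditions: a_0 = 1, a_4 = 0.
For each transient state i, a_i = sum_j P(i->j) * a_j:
  a_1 = 1/12*a_0 + 1/6*a_1 + 1/4*a_2 + 1/6*a_3 + 1/3*a_4
  a_2 = 1/6*a_0 + 0*a_1 + 5/12*a_2 + 1/3*a_3 + 1/12*a_4
  a_3 = 1/6*a_0 + 1/4*a_1 + 0*a_2 + 5/12*a_3 + 1/6*a_4

Substituting a_0 = 1 and a_4 = 0, rearrange to (I - Q) a = r where r[i] = P(i -> 0):
  [5/6, -1/4, -1/6] . (a_1, a_2, a_3) = 1/12
  [0, 7/12, -1/3] . (a_1, a_2, a_3) = 1/6
  [-1/4, 0, 7/12] . (a_1, a_2, a_3) = 1/6

Solving yields:
  a_1 = 143/412
  a_2 = 55/103
  a_3 = 179/412

Starting state is 3, so the absorption probability is a_3 = 179/412.

Answer: 179/412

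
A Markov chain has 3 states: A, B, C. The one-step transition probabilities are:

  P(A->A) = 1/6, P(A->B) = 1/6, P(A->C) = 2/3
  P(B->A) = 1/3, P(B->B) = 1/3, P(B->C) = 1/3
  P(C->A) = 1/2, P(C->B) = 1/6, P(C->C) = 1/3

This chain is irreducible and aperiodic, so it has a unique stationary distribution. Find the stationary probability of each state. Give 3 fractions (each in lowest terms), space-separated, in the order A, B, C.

Answer: 7/20 1/5 9/20

Derivation:
The stationary distribution satisfies pi = pi * P, i.e.:
  pi_A = 1/6*pi_A + 1/3*pi_B + 1/2*pi_C
  pi_B = 1/6*pi_A + 1/3*pi_B + 1/6*pi_C
  pi_C = 2/3*pi_A + 1/3*pi_B + 1/3*pi_C
with normalization: pi_A + pi_B + pi_C = 1.

Using the first 2 balance equations plus normalization, the linear system A*pi = b is:
  [-5/6, 1/3, 1/2] . pi = 0
  [1/6, -2/3, 1/6] . pi = 0
  [1, 1, 1] . pi = 1

Solving yields:
  pi_A = 7/20
  pi_B = 1/5
  pi_C = 9/20

Verification (pi * P):
  7/20*1/6 + 1/5*1/3 + 9/20*1/2 = 7/20 = pi_A  (ok)
  7/20*1/6 + 1/5*1/3 + 9/20*1/6 = 1/5 = pi_B  (ok)
  7/20*2/3 + 1/5*1/3 + 9/20*1/3 = 9/20 = pi_C  (ok)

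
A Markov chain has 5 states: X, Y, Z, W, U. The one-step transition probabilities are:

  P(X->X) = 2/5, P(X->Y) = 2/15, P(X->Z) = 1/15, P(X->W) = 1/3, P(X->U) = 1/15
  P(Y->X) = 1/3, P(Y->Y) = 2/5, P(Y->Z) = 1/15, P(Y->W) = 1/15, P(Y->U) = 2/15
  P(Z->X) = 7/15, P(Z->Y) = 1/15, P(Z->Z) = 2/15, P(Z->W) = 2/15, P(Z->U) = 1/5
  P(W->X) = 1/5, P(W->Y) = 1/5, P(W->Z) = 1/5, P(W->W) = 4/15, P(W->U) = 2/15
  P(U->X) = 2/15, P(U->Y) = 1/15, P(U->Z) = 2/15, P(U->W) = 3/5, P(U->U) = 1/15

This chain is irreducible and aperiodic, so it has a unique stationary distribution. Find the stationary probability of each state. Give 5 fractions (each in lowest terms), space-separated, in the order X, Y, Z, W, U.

The stationary distribution satisfies pi = pi * P, i.e.:
  pi_X = 2/5*pi_X + 1/3*pi_Y + 7/15*pi_Z + 1/5*pi_W + 2/15*pi_U
  pi_Y = 2/15*pi_X + 2/5*pi_Y + 1/15*pi_Z + 1/5*pi_W + 1/15*pi_U
  pi_Z = 1/15*pi_X + 1/15*pi_Y + 2/15*pi_Z + 1/5*pi_W + 2/15*pi_U
  pi_W = 1/3*pi_X + 1/15*pi_Y + 2/15*pi_Z + 4/15*pi_W + 3/5*pi_U
  pi_U = 1/15*pi_X + 2/15*pi_Y + 1/5*pi_Z + 2/15*pi_W + 1/15*pi_U
with normalization: pi_X + pi_Y + pi_Z + pi_W + pi_U = 1.

Using the first 4 balance equations plus normalization, the linear system A*pi = b is:
  [-3/5, 1/3, 7/15, 1/5, 2/15] . pi = 0
  [2/15, -3/5, 1/15, 1/5, 1/15] . pi = 0
  [1/15, 1/15, -13/15, 1/5, 2/15] . pi = 0
  [1/3, 1/15, 2/15, -11/15, 3/5] . pi = 0
  [1, 1, 1, 1, 1] . pi = 1

Solving yields:
  pi_X = 2929/9419
  pi_Y = 3495/18838
  pi_Z = 1115/9419
  pi_W = 5127/18838
  pi_U = 1064/9419

Verification (pi * P):
  2929/9419*2/5 + 3495/18838*1/3 + 1115/9419*7/15 + 5127/18838*1/5 + 1064/9419*2/15 = 2929/9419 = pi_X  (ok)
  2929/9419*2/15 + 3495/18838*2/5 + 1115/9419*1/15 + 5127/18838*1/5 + 1064/9419*1/15 = 3495/18838 = pi_Y  (ok)
  2929/9419*1/15 + 3495/18838*1/15 + 1115/9419*2/15 + 5127/18838*1/5 + 1064/9419*2/15 = 1115/9419 = pi_Z  (ok)
  2929/9419*1/3 + 3495/18838*1/15 + 1115/9419*2/15 + 5127/18838*4/15 + 1064/9419*3/5 = 5127/18838 = pi_W  (ok)
  2929/9419*1/15 + 3495/18838*2/15 + 1115/9419*1/5 + 5127/18838*2/15 + 1064/9419*1/15 = 1064/9419 = pi_U  (ok)

Answer: 2929/9419 3495/18838 1115/9419 5127/18838 1064/9419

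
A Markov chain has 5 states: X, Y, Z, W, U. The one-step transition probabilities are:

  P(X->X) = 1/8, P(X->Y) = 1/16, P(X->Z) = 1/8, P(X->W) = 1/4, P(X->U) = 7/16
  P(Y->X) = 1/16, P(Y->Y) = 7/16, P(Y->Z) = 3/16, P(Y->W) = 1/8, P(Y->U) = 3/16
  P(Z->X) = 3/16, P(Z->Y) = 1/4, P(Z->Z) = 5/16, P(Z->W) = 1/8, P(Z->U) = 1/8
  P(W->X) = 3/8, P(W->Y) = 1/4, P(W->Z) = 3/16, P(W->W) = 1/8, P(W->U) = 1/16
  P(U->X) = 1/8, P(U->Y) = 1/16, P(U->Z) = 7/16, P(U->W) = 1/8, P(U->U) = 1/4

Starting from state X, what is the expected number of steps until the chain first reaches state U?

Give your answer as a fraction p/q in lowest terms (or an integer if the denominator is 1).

Answer: 9584/2501

Derivation:
Let h_i = expected steps to first reach U from state i.
Boundary: h_U = 0.
First-step equations for the other states:
  h_X = 1 + 1/8*h_X + 1/16*h_Y + 1/8*h_Z + 1/4*h_W + 7/16*h_U
  h_Y = 1 + 1/16*h_X + 7/16*h_Y + 3/16*h_Z + 1/8*h_W + 3/16*h_U
  h_Z = 1 + 3/16*h_X + 1/4*h_Y + 5/16*h_Z + 1/8*h_W + 1/8*h_U
  h_W = 1 + 3/8*h_X + 1/4*h_Y + 3/16*h_Z + 1/8*h_W + 1/16*h_U

Substituting h_U = 0 and rearranging gives the linear system (I - Q) h = 1:
  [7/8, -1/16, -1/8, -1/4] . (h_X, h_Y, h_Z, h_W) = 1
  [-1/16, 9/16, -3/16, -1/8] . (h_X, h_Y, h_Z, h_W) = 1
  [-3/16, -1/4, 11/16, -1/8] . (h_X, h_Y, h_Z, h_W) = 1
  [-3/8, -1/4, -3/16, 7/8] . (h_X, h_Y, h_Z, h_W) = 1

Solving yields:
  h_X = 9584/2501
  h_Y = 13008/2501
  h_Z = 328/61
  h_W = 13564/2501

Starting state is X, so the expected hitting time is h_X = 9584/2501.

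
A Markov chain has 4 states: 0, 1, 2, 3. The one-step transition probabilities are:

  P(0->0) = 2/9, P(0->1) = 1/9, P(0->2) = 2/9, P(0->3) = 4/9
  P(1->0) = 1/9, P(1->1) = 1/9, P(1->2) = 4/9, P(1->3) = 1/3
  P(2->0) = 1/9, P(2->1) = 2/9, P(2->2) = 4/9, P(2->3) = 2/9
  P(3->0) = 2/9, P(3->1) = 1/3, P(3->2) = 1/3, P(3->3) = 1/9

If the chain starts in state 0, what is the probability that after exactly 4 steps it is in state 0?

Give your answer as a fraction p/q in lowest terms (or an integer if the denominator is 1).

Computing P^4 by repeated multiplication:
P^1 =
  0: [2/9, 1/9, 2/9, 4/9]
  1: [1/9, 1/9, 4/9, 1/3]
  2: [1/9, 2/9, 4/9, 2/9]
  3: [2/9, 1/3, 1/3, 1/9]
P^2 =
  0: [5/27, 19/81, 28/81, 19/81]
  1: [13/81, 19/81, 31/81, 2/9]
  2: [4/27, 17/81, 32/81, 20/81]
  3: [4/27, 14/81, 31/81, 8/27]
P^3 =
  0: [115/729, 49/243, 275/729, 64/243]
  1: [112/729, 148/729, 280/729, 7/27]
  2: [113/729, 17/81, 280/729, 61/243]
  3: [13/81, 160/729, 92/243, 176/729]
P^4 =
  0: [1036/6561, 1388/6561, 2494/6561, 1643/6561]
  1: [1030/6561, 1387/6561, 2503/6561, 547/2187]
  2: [1025/6561, 1375/6561, 2507/6561, 1654/6561]
  3: [1022/6561, 1357/6561, 2506/6561, 1676/6561]

(P^4)[0 -> 0] = 1036/6561

Answer: 1036/6561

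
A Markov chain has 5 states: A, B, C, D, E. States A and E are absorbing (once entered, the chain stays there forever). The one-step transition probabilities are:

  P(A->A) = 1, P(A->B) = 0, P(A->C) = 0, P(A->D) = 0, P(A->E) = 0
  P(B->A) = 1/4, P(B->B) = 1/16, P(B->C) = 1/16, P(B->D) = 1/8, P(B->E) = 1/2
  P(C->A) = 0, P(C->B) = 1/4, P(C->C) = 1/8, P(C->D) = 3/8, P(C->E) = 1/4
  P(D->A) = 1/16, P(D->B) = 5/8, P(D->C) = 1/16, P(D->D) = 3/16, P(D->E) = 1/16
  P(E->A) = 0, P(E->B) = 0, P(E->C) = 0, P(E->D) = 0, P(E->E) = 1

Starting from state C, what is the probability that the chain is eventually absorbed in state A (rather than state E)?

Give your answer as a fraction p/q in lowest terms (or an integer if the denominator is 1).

Let a_i = P(absorbed in A | start in state i).
Boundary conditions: a_A = 1, a_E = 0.
For each transient state i, a_i = sum_j P(i->j) * a_j:
  a_B = 1/4*a_A + 1/16*a_B + 1/16*a_C + 1/8*a_D + 1/2*a_E
  a_C = 0*a_A + 1/4*a_B + 1/8*a_C + 3/8*a_D + 1/4*a_E
  a_D = 1/16*a_A + 5/8*a_B + 1/16*a_C + 3/16*a_D + 1/16*a_E

Substituting a_A = 1 and a_E = 0, rearrange to (I - Q) a = r where r[i] = P(i -> A):
  [15/16, -1/16, -1/8] . (a_B, a_C, a_D) = 1/4
  [-1/4, 7/8, -3/8] . (a_B, a_C, a_D) = 0
  [-5/8, -1/16, 13/16] . (a_B, a_C, a_D) = 1/16

Solving yields:
  a_B = 369/1120
  a_C = 39/160
  a_D = 391/1120

Starting state is C, so the absorption probability is a_C = 39/160.

Answer: 39/160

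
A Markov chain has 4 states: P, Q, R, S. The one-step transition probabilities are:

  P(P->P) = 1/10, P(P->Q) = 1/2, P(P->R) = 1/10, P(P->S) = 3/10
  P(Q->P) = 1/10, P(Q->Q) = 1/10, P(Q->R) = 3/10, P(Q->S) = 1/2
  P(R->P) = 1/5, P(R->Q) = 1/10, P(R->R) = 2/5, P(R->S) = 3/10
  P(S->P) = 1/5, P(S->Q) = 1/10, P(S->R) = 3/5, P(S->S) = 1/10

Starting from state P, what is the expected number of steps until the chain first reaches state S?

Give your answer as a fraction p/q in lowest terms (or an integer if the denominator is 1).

Let h_i = expected steps to first reach S from state i.
Boundary: h_S = 0.
First-step equations for the other states:
  h_P = 1 + 1/10*h_P + 1/2*h_Q + 1/10*h_R + 3/10*h_S
  h_Q = 1 + 1/10*h_P + 1/10*h_Q + 3/10*h_R + 1/2*h_S
  h_R = 1 + 1/5*h_P + 1/10*h_Q + 2/5*h_R + 3/10*h_S

Substituting h_S = 0 and rearranging gives the linear system (I - Q) h = 1:
  [9/10, -1/2, -1/10] . (h_P, h_Q, h_R) = 1
  [-1/10, 9/10, -3/10] . (h_P, h_Q, h_R) = 1
  [-1/5, -1/10, 3/5] . (h_P, h_Q, h_R) = 1

Solving yields:
  h_P = 53/19
  h_Q = 46/19
  h_R = 3

Starting state is P, so the expected hitting time is h_P = 53/19.

Answer: 53/19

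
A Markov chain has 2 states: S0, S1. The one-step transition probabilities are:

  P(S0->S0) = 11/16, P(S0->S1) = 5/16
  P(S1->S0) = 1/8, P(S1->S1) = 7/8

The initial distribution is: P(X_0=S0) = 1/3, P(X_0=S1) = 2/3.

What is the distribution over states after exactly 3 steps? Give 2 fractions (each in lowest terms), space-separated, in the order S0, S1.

Answer: 1205/4096 2891/4096

Derivation:
Propagating the distribution step by step (d_{t+1} = d_t * P):
d_0 = (S0=1/3, S1=2/3)
  d_1[S0] = 1/3*11/16 + 2/3*1/8 = 5/16
  d_1[S1] = 1/3*5/16 + 2/3*7/8 = 11/16
d_1 = (S0=5/16, S1=11/16)
  d_2[S0] = 5/16*11/16 + 11/16*1/8 = 77/256
  d_2[S1] = 5/16*5/16 + 11/16*7/8 = 179/256
d_2 = (S0=77/256, S1=179/256)
  d_3[S0] = 77/256*11/16 + 179/256*1/8 = 1205/4096
  d_3[S1] = 77/256*5/16 + 179/256*7/8 = 2891/4096
d_3 = (S0=1205/4096, S1=2891/4096)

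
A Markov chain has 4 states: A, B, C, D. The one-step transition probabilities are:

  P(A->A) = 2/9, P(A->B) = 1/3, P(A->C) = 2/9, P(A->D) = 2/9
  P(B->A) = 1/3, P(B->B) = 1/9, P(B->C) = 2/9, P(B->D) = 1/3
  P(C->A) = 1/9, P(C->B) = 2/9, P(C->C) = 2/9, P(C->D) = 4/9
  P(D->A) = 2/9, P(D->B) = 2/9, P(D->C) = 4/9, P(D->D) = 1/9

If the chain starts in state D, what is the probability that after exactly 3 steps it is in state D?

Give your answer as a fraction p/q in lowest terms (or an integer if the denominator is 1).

Computing P^3 by repeated multiplication:
P^1 =
  A: [2/9, 1/3, 2/9, 2/9]
  B: [1/3, 1/9, 2/9, 1/3]
  C: [1/9, 2/9, 2/9, 4/9]
  D: [2/9, 2/9, 4/9, 1/9]
P^2 =
  A: [19/81, 17/81, 22/81, 23/81]
  B: [17/81, 20/81, 8/27, 20/81]
  C: [2/9, 17/81, 26/81, 20/81]
  D: [16/81, 2/9, 20/81, 1/3]
P^3 =
  A: [157/729, 164/729, 208/729, 200/729]
  B: [158/729, 53/243, 202/729, 70/243]
  C: [17/81, 163/729, 202/729, 211/729]
  D: [160/729, 160/729, 8/27, 193/729]

(P^3)[D -> D] = 193/729

Answer: 193/729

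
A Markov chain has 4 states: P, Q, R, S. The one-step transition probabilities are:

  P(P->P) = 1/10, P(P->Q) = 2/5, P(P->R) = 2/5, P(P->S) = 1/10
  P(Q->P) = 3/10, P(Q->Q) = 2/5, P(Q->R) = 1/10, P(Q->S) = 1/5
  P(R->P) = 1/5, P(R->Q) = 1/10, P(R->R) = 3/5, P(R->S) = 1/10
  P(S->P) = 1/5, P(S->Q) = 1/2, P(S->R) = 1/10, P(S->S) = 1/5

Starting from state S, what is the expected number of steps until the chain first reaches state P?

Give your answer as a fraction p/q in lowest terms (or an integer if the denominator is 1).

Answer: 550/131

Derivation:
Let h_i = expected steps to first reach P from state i.
Boundary: h_P = 0.
First-step equations for the other states:
  h_Q = 1 + 3/10*h_P + 2/5*h_Q + 1/10*h_R + 1/5*h_S
  h_R = 1 + 1/5*h_P + 1/10*h_Q + 3/5*h_R + 1/10*h_S
  h_S = 1 + 1/5*h_P + 1/2*h_Q + 1/10*h_R + 1/5*h_S

Substituting h_P = 0 and rearranging gives the linear system (I - Q) h = 1:
  [3/5, -1/10, -1/5] . (h_Q, h_R, h_S) = 1
  [-1/10, 2/5, -1/10] . (h_Q, h_R, h_S) = 1
  [-1/2, -1/10, 4/5] . (h_Q, h_R, h_S) = 1

Solving yields:
  h_Q = 500/131
  h_R = 590/131
  h_S = 550/131

Starting state is S, so the expected hitting time is h_S = 550/131.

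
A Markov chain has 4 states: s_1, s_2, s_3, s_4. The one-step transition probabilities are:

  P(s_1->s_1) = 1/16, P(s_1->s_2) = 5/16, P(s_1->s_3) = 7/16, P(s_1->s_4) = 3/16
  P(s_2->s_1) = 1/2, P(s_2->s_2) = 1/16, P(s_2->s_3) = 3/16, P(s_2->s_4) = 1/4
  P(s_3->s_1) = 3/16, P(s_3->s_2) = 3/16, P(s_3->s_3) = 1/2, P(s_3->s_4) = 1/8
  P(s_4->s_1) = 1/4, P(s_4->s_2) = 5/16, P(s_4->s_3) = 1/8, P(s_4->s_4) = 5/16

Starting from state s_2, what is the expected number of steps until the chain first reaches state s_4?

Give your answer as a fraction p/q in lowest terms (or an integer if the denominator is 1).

Let h_i = expected steps to first reach s_4 from state i.
Boundary: h_s_4 = 0.
First-step equations for the other states:
  h_s_1 = 1 + 1/16*h_s_1 + 5/16*h_s_2 + 7/16*h_s_3 + 3/16*h_s_4
  h_s_2 = 1 + 1/2*h_s_1 + 1/16*h_s_2 + 3/16*h_s_3 + 1/4*h_s_4
  h_s_3 = 1 + 3/16*h_s_1 + 3/16*h_s_2 + 1/2*h_s_3 + 1/8*h_s_4

Substituting h_s_4 = 0 and rearranging gives the linear system (I - Q) h = 1:
  [15/16, -5/16, -7/16] . (h_s_1, h_s_2, h_s_3) = 1
  [-1/2, 15/16, -3/16] . (h_s_1, h_s_2, h_s_3) = 1
  [-3/16, -3/16, 1/2] . (h_s_1, h_s_2, h_s_3) = 1

Solving yields:
  h_s_1 = 4672/817
  h_s_2 = 4368/817
  h_s_3 = 5024/817

Starting state is s_2, so the expected hitting time is h_s_2 = 4368/817.

Answer: 4368/817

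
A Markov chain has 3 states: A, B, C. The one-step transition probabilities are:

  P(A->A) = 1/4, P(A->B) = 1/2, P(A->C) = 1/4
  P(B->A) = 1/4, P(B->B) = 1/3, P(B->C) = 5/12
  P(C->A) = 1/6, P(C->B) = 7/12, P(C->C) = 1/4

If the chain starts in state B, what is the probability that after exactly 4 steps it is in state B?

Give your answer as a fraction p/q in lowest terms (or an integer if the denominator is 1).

Computing P^4 by repeated multiplication:
P^1 =
  A: [1/4, 1/2, 1/4]
  B: [1/4, 1/3, 5/12]
  C: [1/6, 7/12, 1/4]
P^2 =
  A: [11/48, 7/16, 1/3]
  B: [31/144, 23/48, 11/36]
  C: [11/48, 61/144, 25/72]
P^3 =
  A: [2/9, 131/288, 31/96]
  B: [97/432, 385/864, 95/288]
  C: [191/864, 11/24, 277/864]
P^4 =
  A: [257/1152, 1559/3456, 563/1728]
  B: [769/3456, 4699/10368, 1681/5184]
  C: [2315/10368, 4669/10368, 47/144]

(P^4)[B -> B] = 4699/10368

Answer: 4699/10368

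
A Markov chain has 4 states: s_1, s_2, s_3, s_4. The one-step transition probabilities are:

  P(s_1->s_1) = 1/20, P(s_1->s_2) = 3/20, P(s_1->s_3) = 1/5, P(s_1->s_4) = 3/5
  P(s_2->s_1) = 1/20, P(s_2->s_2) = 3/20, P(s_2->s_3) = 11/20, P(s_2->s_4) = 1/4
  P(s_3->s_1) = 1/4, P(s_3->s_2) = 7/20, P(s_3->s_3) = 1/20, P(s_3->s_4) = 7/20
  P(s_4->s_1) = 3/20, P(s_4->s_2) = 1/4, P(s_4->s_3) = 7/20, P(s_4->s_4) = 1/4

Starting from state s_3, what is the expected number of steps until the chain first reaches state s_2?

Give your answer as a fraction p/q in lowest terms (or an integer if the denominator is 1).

Let h_i = expected steps to first reach s_2 from state i.
Boundary: h_s_2 = 0.
First-step equations for the other states:
  h_s_1 = 1 + 1/20*h_s_1 + 3/20*h_s_2 + 1/5*h_s_3 + 3/5*h_s_4
  h_s_3 = 1 + 1/4*h_s_1 + 7/20*h_s_2 + 1/20*h_s_3 + 7/20*h_s_4
  h_s_4 = 1 + 3/20*h_s_1 + 1/4*h_s_2 + 7/20*h_s_3 + 1/4*h_s_4

Substituting h_s_2 = 0 and rearranging gives the linear system (I - Q) h = 1:
  [19/20, -1/5, -3/5] . (h_s_1, h_s_3, h_s_4) = 1
  [-1/4, 19/20, -7/20] . (h_s_1, h_s_3, h_s_4) = 1
  [-3/20, -7/20, 3/4] . (h_s_1, h_s_3, h_s_4) = 1

Solving yields:
  h_s_1 = 3180/749
  h_s_3 = 2690/749
  h_s_4 = 2890/749

Starting state is s_3, so the expected hitting time is h_s_3 = 2690/749.

Answer: 2690/749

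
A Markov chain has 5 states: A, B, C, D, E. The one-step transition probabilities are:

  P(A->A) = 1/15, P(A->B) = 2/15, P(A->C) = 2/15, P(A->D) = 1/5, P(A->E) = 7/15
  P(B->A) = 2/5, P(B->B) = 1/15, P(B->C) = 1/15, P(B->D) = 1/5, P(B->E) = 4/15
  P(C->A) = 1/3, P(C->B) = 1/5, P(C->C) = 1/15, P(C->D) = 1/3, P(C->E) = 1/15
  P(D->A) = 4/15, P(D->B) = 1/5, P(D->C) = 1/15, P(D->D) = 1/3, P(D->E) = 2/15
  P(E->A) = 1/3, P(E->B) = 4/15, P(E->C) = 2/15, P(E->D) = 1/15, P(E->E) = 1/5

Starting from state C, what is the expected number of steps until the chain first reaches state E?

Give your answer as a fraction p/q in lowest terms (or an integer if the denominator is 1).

Let h_i = expected steps to first reach E from state i.
Boundary: h_E = 0.
First-step equations for the other states:
  h_A = 1 + 1/15*h_A + 2/15*h_B + 2/15*h_C + 1/5*h_D + 7/15*h_E
  h_B = 1 + 2/5*h_A + 1/15*h_B + 1/15*h_C + 1/5*h_D + 4/15*h_E
  h_C = 1 + 1/3*h_A + 1/5*h_B + 1/15*h_C + 1/3*h_D + 1/15*h_E
  h_D = 1 + 4/15*h_A + 1/5*h_B + 1/15*h_C + 1/3*h_D + 2/15*h_E

Substituting h_E = 0 and rearranging gives the linear system (I - Q) h = 1:
  [14/15, -2/15, -2/15, -1/5] . (h_A, h_B, h_C, h_D) = 1
  [-2/5, 14/15, -1/15, -1/5] . (h_A, h_B, h_C, h_D) = 1
  [-1/3, -1/5, 14/15, -1/3] . (h_A, h_B, h_C, h_D) = 1
  [-4/15, -1/5, -1/15, 2/3] . (h_A, h_B, h_C, h_D) = 1

Solving yields:
  h_A = 16875/5317
  h_B = 19585/5317
  h_C = 24140/5317
  h_D = 23015/5317

Starting state is C, so the expected hitting time is h_C = 24140/5317.

Answer: 24140/5317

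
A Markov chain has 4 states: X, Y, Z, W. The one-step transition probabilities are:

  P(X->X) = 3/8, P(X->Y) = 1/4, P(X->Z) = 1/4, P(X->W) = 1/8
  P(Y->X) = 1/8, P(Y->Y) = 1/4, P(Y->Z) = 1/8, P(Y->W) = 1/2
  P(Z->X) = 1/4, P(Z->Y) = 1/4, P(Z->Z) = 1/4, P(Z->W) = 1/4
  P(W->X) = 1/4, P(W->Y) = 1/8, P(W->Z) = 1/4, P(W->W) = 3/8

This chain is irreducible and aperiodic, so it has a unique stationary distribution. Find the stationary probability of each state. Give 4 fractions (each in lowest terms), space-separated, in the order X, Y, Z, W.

Answer: 104/407 86/407 91/407 126/407

Derivation:
The stationary distribution satisfies pi = pi * P, i.e.:
  pi_X = 3/8*pi_X + 1/8*pi_Y + 1/4*pi_Z + 1/4*pi_W
  pi_Y = 1/4*pi_X + 1/4*pi_Y + 1/4*pi_Z + 1/8*pi_W
  pi_Z = 1/4*pi_X + 1/8*pi_Y + 1/4*pi_Z + 1/4*pi_W
  pi_W = 1/8*pi_X + 1/2*pi_Y + 1/4*pi_Z + 3/8*pi_W
with normalization: pi_X + pi_Y + pi_Z + pi_W = 1.

Using the first 3 balance equations plus normalization, the linear system A*pi = b is:
  [-5/8, 1/8, 1/4, 1/4] . pi = 0
  [1/4, -3/4, 1/4, 1/8] . pi = 0
  [1/4, 1/8, -3/4, 1/4] . pi = 0
  [1, 1, 1, 1] . pi = 1

Solving yields:
  pi_X = 104/407
  pi_Y = 86/407
  pi_Z = 91/407
  pi_W = 126/407

Verification (pi * P):
  104/407*3/8 + 86/407*1/8 + 91/407*1/4 + 126/407*1/4 = 104/407 = pi_X  (ok)
  104/407*1/4 + 86/407*1/4 + 91/407*1/4 + 126/407*1/8 = 86/407 = pi_Y  (ok)
  104/407*1/4 + 86/407*1/8 + 91/407*1/4 + 126/407*1/4 = 91/407 = pi_Z  (ok)
  104/407*1/8 + 86/407*1/2 + 91/407*1/4 + 126/407*3/8 = 126/407 = pi_W  (ok)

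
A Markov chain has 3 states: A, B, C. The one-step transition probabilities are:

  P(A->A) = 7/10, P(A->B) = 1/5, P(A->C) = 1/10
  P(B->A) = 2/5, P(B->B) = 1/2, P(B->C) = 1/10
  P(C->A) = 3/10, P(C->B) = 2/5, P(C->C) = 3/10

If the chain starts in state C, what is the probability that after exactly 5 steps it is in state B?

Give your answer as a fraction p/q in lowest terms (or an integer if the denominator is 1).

Answer: 16217/50000

Derivation:
Computing P^5 by repeated multiplication:
P^1 =
  A: [7/10, 1/5, 1/10]
  B: [2/5, 1/2, 1/10]
  C: [3/10, 2/5, 3/10]
P^2 =
  A: [3/5, 7/25, 3/25]
  B: [51/100, 37/100, 3/25]
  C: [23/50, 19/50, 4/25]
P^3 =
  A: [71/125, 77/250, 31/250]
  B: [541/1000, 67/200, 31/250]
  C: [261/500, 173/500, 33/250]
P^4 =
  A: [279/500, 793/2500, 78/625]
  B: [5499/10000, 3253/10000, 78/625]
  C: [2717/5000, 1651/5000, 79/625]
P^5 =
  A: [13873/25000, 8003/25000, 781/6250]
  B: [55249/100000, 6451/20000, 781/6250]
  C: [27519/50000, 16217/50000, 783/6250]

(P^5)[C -> B] = 16217/50000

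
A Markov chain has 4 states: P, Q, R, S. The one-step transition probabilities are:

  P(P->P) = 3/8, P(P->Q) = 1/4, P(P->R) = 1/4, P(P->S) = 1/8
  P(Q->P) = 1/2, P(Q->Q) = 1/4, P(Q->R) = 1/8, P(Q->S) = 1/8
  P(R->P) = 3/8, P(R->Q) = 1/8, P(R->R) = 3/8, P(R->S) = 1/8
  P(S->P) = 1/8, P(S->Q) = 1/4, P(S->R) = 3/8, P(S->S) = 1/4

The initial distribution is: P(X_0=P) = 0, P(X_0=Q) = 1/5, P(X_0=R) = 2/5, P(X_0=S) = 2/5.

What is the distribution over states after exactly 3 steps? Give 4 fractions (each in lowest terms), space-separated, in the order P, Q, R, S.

Answer: 933/2560 137/640 89/320 367/2560

Derivation:
Propagating the distribution step by step (d_{t+1} = d_t * P):
d_0 = (P=0, Q=1/5, R=2/5, S=2/5)
  d_1[P] = 0*3/8 + 1/5*1/2 + 2/5*3/8 + 2/5*1/8 = 3/10
  d_1[Q] = 0*1/4 + 1/5*1/4 + 2/5*1/8 + 2/5*1/4 = 1/5
  d_1[R] = 0*1/4 + 1/5*1/8 + 2/5*3/8 + 2/5*3/8 = 13/40
  d_1[S] = 0*1/8 + 1/5*1/8 + 2/5*1/8 + 2/5*1/4 = 7/40
d_1 = (P=3/10, Q=1/5, R=13/40, S=7/40)
  d_2[P] = 3/10*3/8 + 1/5*1/2 + 13/40*3/8 + 7/40*1/8 = 57/160
  d_2[Q] = 3/10*1/4 + 1/5*1/4 + 13/40*1/8 + 7/40*1/4 = 67/320
  d_2[R] = 3/10*1/4 + 1/5*1/8 + 13/40*3/8 + 7/40*3/8 = 23/80
  d_2[S] = 3/10*1/8 + 1/5*1/8 + 13/40*1/8 + 7/40*1/4 = 47/320
d_2 = (P=57/160, Q=67/320, R=23/80, S=47/320)
  d_3[P] = 57/160*3/8 + 67/320*1/2 + 23/80*3/8 + 47/320*1/8 = 933/2560
  d_3[Q] = 57/160*1/4 + 67/320*1/4 + 23/80*1/8 + 47/320*1/4 = 137/640
  d_3[R] = 57/160*1/4 + 67/320*1/8 + 23/80*3/8 + 47/320*3/8 = 89/320
  d_3[S] = 57/160*1/8 + 67/320*1/8 + 23/80*1/8 + 47/320*1/4 = 367/2560
d_3 = (P=933/2560, Q=137/640, R=89/320, S=367/2560)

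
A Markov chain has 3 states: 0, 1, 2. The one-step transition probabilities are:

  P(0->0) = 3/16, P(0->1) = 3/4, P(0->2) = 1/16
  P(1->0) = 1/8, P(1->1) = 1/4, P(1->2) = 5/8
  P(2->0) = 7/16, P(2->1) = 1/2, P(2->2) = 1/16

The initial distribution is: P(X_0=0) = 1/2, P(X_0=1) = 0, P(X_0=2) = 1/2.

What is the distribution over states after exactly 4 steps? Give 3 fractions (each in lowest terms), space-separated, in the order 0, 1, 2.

Propagating the distribution step by step (d_{t+1} = d_t * P):
d_0 = (0=1/2, 1=0, 2=1/2)
  d_1[0] = 1/2*3/16 + 0*1/8 + 1/2*7/16 = 5/16
  d_1[1] = 1/2*3/4 + 0*1/4 + 1/2*1/2 = 5/8
  d_1[2] = 1/2*1/16 + 0*5/8 + 1/2*1/16 = 1/16
d_1 = (0=5/16, 1=5/8, 2=1/16)
  d_2[0] = 5/16*3/16 + 5/8*1/8 + 1/16*7/16 = 21/128
  d_2[1] = 5/16*3/4 + 5/8*1/4 + 1/16*1/2 = 27/64
  d_2[2] = 5/16*1/16 + 5/8*5/8 + 1/16*1/16 = 53/128
d_2 = (0=21/128, 1=27/64, 2=53/128)
  d_3[0] = 21/128*3/16 + 27/64*1/8 + 53/128*7/16 = 271/1024
  d_3[1] = 21/128*3/4 + 27/64*1/4 + 53/128*1/2 = 223/512
  d_3[2] = 21/128*1/16 + 27/64*5/8 + 53/128*1/16 = 307/1024
d_3 = (0=271/1024, 1=223/512, 2=307/1024)
  d_4[0] = 271/1024*3/16 + 223/512*1/8 + 307/1024*7/16 = 1927/8192
  d_4[1] = 271/1024*3/4 + 223/512*1/4 + 307/1024*1/2 = 1873/4096
  d_4[2] = 271/1024*1/16 + 223/512*5/8 + 307/1024*1/16 = 2519/8192
d_4 = (0=1927/8192, 1=1873/4096, 2=2519/8192)

Answer: 1927/8192 1873/4096 2519/8192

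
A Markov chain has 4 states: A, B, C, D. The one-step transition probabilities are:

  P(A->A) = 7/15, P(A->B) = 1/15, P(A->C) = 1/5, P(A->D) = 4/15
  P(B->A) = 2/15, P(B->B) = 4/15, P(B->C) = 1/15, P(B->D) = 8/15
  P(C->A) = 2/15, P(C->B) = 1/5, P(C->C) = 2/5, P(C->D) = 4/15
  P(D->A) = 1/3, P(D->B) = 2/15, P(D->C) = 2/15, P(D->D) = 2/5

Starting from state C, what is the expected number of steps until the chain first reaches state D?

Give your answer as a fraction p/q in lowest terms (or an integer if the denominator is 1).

Let h_i = expected steps to first reach D from state i.
Boundary: h_D = 0.
First-step equations for the other states:
  h_A = 1 + 7/15*h_A + 1/15*h_B + 1/5*h_C + 4/15*h_D
  h_B = 1 + 2/15*h_A + 4/15*h_B + 1/15*h_C + 8/15*h_D
  h_C = 1 + 2/15*h_A + 1/5*h_B + 2/5*h_C + 4/15*h_D

Substituting h_D = 0 and rearranging gives the linear system (I - Q) h = 1:
  [8/15, -1/15, -1/5] . (h_A, h_B, h_C) = 1
  [-2/15, 11/15, -1/15] . (h_A, h_B, h_C) = 1
  [-2/15, -1/5, 3/5] . (h_A, h_B, h_C) = 1

Solving yields:
  h_A = 555/166
  h_B = 375/166
  h_C = 525/166

Starting state is C, so the expected hitting time is h_C = 525/166.

Answer: 525/166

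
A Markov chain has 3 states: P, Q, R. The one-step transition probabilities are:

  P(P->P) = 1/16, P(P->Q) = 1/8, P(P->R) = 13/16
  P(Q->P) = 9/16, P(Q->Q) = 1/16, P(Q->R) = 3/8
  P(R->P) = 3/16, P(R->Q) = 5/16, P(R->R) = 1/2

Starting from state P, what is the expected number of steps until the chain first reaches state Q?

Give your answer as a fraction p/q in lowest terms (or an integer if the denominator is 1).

Answer: 112/27

Derivation:
Let h_i = expected steps to first reach Q from state i.
Boundary: h_Q = 0.
First-step equations for the other states:
  h_P = 1 + 1/16*h_P + 1/8*h_Q + 13/16*h_R
  h_R = 1 + 3/16*h_P + 5/16*h_Q + 1/2*h_R

Substituting h_Q = 0 and rearranging gives the linear system (I - Q) h = 1:
  [15/16, -13/16] . (h_P, h_R) = 1
  [-3/16, 1/2] . (h_P, h_R) = 1

Solving yields:
  h_P = 112/27
  h_R = 32/9

Starting state is P, so the expected hitting time is h_P = 112/27.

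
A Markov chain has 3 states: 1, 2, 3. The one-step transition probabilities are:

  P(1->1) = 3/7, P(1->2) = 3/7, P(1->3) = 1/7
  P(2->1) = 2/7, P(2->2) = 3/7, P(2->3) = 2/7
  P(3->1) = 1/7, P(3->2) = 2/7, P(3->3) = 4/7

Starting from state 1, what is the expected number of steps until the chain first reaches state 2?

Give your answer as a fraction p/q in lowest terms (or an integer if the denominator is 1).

Let h_i = expected steps to first reach 2 from state i.
Boundary: h_2 = 0.
First-step equations for the other states:
  h_1 = 1 + 3/7*h_1 + 3/7*h_2 + 1/7*h_3
  h_3 = 1 + 1/7*h_1 + 2/7*h_2 + 4/7*h_3

Substituting h_2 = 0 and rearranging gives the linear system (I - Q) h = 1:
  [4/7, -1/7] . (h_1, h_3) = 1
  [-1/7, 3/7] . (h_1, h_3) = 1

Solving yields:
  h_1 = 28/11
  h_3 = 35/11

Starting state is 1, so the expected hitting time is h_1 = 28/11.

Answer: 28/11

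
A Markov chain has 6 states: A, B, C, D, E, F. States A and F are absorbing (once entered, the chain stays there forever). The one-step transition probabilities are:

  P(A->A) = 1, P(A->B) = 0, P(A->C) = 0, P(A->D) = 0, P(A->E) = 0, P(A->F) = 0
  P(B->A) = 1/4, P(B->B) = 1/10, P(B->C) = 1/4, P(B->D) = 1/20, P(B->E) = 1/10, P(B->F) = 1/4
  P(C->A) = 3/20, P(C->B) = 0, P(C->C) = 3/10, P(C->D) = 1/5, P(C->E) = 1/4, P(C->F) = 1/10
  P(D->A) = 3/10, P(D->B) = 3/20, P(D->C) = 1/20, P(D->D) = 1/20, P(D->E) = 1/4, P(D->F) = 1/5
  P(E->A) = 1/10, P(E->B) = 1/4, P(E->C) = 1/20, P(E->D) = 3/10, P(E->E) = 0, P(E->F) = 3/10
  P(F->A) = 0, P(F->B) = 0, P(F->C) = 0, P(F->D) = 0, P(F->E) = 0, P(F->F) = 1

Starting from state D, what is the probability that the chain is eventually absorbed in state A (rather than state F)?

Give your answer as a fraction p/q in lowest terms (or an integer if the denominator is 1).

Answer: 39741/75277

Derivation:
Let a_i = P(absorbed in A | start in state i).
Boundary conditions: a_A = 1, a_F = 0.
For each transient state i, a_i = sum_j P(i->j) * a_j:
  a_B = 1/4*a_A + 1/10*a_B + 1/4*a_C + 1/20*a_D + 1/10*a_E + 1/4*a_F
  a_C = 3/20*a_A + 0*a_B + 3/10*a_C + 1/5*a_D + 1/4*a_E + 1/10*a_F
  a_D = 3/10*a_A + 3/20*a_B + 1/20*a_C + 1/20*a_D + 1/4*a_E + 1/5*a_F
  a_E = 1/10*a_A + 1/4*a_B + 1/20*a_C + 3/10*a_D + 0*a_E + 3/10*a_F

Substituting a_A = 1 and a_F = 0, rearrange to (I - Q) a = r where r[i] = P(i -> A):
  [9/10, -1/4, -1/20, -1/10] . (a_B, a_C, a_D, a_E) = 1/4
  [0, 7/10, -1/5, -1/4] . (a_B, a_C, a_D, a_E) = 3/20
  [-3/20, -1/20, 19/20, -1/4] . (a_B, a_C, a_D, a_E) = 3/10
  [-1/4, -1/20, -3/10, 1] . (a_B, a_C, a_D, a_E) = 1/10

Solving yields:
  a_B = 37204/75277
  a_C = 38440/75277
  a_D = 39741/75277
  a_E = 30673/75277

Starting state is D, so the absorption probability is a_D = 39741/75277.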